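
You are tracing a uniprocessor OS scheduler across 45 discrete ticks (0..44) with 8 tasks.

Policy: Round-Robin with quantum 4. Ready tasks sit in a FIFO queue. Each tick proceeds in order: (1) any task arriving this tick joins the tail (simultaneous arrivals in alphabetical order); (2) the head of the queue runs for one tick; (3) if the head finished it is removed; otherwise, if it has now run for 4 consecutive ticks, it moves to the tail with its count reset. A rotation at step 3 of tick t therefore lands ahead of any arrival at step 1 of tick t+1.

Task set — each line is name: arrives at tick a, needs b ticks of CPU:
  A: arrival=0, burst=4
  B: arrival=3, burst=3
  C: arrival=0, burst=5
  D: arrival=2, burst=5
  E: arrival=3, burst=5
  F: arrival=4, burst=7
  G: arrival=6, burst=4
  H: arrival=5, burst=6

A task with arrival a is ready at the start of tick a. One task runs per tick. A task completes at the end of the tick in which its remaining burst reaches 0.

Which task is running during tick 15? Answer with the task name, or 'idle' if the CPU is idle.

running at tick 15 = E

t=0: queue=[A,C] q_used=0 → run A
t=1: queue=[A,C] q_used=1 → run A
t=2: queue=[A,C,D] q_used=2 → run A
t=3: queue=[A,C,D,B,E] q_used=3 → run A
t=4: queue=[C,D,B,E,F] q_used=0 → run C
t=5: queue=[C,D,B,E,F,H] q_used=1 → run C
t=6: queue=[C,D,B,E,F,H,G] q_used=2 → run C
t=7: queue=[C,D,B,E,F,H,G] q_used=3 → run C
t=8: queue=[D,B,E,F,H,G,C] q_used=0 → run D
t=9: queue=[D,B,E,F,H,G,C] q_used=1 → run D
t=10: queue=[D,B,E,F,H,G,C] q_used=2 → run D
t=11: queue=[D,B,E,F,H,G,C] q_used=3 → run D
t=12: queue=[B,E,F,H,G,C,D] q_used=0 → run B
t=13: queue=[B,E,F,H,G,C,D] q_used=1 → run B
t=14: queue=[B,E,F,H,G,C,D] q_used=2 → run B
t=15: queue=[E,F,H,G,C,D] q_used=0 → run E
t=16: queue=[E,F,H,G,C,D] q_used=1 → run E
t=17: queue=[E,F,H,G,C,D] q_used=2 → run E
t=18: queue=[E,F,H,G,C,D] q_used=3 → run E
t=19: queue=[F,H,G,C,D,E] q_used=0 → run F
t=20: queue=[F,H,G,C,D,E] q_used=1 → run F
t=21: queue=[F,H,G,C,D,E] q_used=2 → run F
t=22: queue=[F,H,G,C,D,E] q_used=3 → run F
t=23: queue=[H,G,C,D,E,F] q_used=0 → run H
t=24: queue=[H,G,C,D,E,F] q_used=1 → run H
t=25: queue=[H,G,C,D,E,F] q_used=2 → run H
t=26: queue=[H,G,C,D,E,F] q_used=3 → run H
t=27: queue=[G,C,D,E,F,H] q_used=0 → run G
t=28: queue=[G,C,D,E,F,H] q_used=1 → run G
t=29: queue=[G,C,D,E,F,H] q_used=2 → run G
t=30: queue=[G,C,D,E,F,H] q_used=3 → run G
t=31: queue=[C,D,E,F,H] q_used=0 → run C
t=32: queue=[D,E,F,H] q_used=0 → run D
t=33: queue=[E,F,H] q_used=0 → run E
t=34: queue=[F,H] q_used=0 → run F
t=35: queue=[F,H] q_used=1 → run F
t=36: queue=[F,H] q_used=2 → run F
t=37: queue=[H] q_used=0 → run H
t=38: queue=[H] q_used=1 → run H
t=39: (idle)
t=40: (idle)
t=41: (idle)
t=42: (idle)
t=43: (idle)
t=44: (idle)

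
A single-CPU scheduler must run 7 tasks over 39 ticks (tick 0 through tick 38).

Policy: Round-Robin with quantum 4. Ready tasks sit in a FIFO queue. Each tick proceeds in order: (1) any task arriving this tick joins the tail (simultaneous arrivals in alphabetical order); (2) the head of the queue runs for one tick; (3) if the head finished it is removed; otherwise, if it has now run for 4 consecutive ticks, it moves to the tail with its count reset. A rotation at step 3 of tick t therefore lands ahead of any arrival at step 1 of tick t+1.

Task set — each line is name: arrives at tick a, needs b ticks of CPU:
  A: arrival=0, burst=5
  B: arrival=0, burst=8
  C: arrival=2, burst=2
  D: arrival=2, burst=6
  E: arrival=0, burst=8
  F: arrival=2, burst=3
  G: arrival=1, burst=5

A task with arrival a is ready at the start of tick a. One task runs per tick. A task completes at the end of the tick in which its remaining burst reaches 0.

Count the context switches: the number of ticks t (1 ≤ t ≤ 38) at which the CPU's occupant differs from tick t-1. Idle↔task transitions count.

context switches = 12

t=0: queue=[A,B,E] q_used=0 → run A
t=1: queue=[A,B,E,G] q_used=1 → run A
t=2: queue=[A,B,E,G,C,D,F] q_used=2 → run A
t=3: queue=[A,B,E,G,C,D,F] q_used=3 → run A
t=4: queue=[B,E,G,C,D,F,A] q_used=0 → run B
t=5: queue=[B,E,G,C,D,F,A] q_used=1 → run B
t=6: queue=[B,E,G,C,D,F,A] q_used=2 → run B
t=7: queue=[B,E,G,C,D,F,A] q_used=3 → run B
t=8: queue=[E,G,C,D,F,A,B] q_used=0 → run E
t=9: queue=[E,G,C,D,F,A,B] q_used=1 → run E
t=10: queue=[E,G,C,D,F,A,B] q_used=2 → run E
t=11: queue=[E,G,C,D,F,A,B] q_used=3 → run E
t=12: queue=[G,C,D,F,A,B,E] q_used=0 → run G
t=13: queue=[G,C,D,F,A,B,E] q_used=1 → run G
t=14: queue=[G,C,D,F,A,B,E] q_used=2 → run G
t=15: queue=[G,C,D,F,A,B,E] q_used=3 → run G
t=16: queue=[C,D,F,A,B,E,G] q_used=0 → run C
t=17: queue=[C,D,F,A,B,E,G] q_used=1 → run C
t=18: queue=[D,F,A,B,E,G] q_used=0 → run D
t=19: queue=[D,F,A,B,E,G] q_used=1 → run D
t=20: queue=[D,F,A,B,E,G] q_used=2 → run D
t=21: queue=[D,F,A,B,E,G] q_used=3 → run D
t=22: queue=[F,A,B,E,G,D] q_used=0 → run F
t=23: queue=[F,A,B,E,G,D] q_used=1 → run F
t=24: queue=[F,A,B,E,G,D] q_used=2 → run F
t=25: queue=[A,B,E,G,D] q_used=0 → run A
t=26: queue=[B,E,G,D] q_used=0 → run B
t=27: queue=[B,E,G,D] q_used=1 → run B
t=28: queue=[B,E,G,D] q_used=2 → run B
t=29: queue=[B,E,G,D] q_used=3 → run B
t=30: queue=[E,G,D] q_used=0 → run E
t=31: queue=[E,G,D] q_used=1 → run E
t=32: queue=[E,G,D] q_used=2 → run E
t=33: queue=[E,G,D] q_used=3 → run E
t=34: queue=[G,D] q_used=0 → run G
t=35: queue=[D] q_used=0 → run D
t=36: queue=[D] q_used=1 → run D
t=37: (idle)
t=38: (idle)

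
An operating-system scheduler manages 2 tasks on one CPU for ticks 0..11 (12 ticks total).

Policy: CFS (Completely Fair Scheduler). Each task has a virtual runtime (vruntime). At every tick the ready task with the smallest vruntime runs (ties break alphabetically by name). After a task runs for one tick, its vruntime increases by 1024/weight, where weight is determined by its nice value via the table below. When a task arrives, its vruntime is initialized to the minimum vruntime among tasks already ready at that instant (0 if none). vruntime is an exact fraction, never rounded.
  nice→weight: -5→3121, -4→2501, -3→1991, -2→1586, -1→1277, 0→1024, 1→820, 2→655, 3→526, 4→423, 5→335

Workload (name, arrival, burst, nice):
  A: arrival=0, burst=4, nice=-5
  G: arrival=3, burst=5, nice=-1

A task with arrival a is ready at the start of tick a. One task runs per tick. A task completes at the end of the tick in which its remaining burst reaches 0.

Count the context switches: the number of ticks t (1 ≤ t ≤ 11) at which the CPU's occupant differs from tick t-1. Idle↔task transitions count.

t=0: vr[A=0] → run A
t=1: vr[A=1024/3121] → run A
t=2: vr[A=2048/3121] → run A
t=3: vr[A=3072/3121 G=3072/3121] → run A
t=4: vr[G=3072/3121] → run G
t=5: vr[G=7118848/3985517] → run G
t=6: vr[G=10314752/3985517] → run G
t=7: vr[G=13510656/3985517] → run G
t=8: vr[G=16706560/3985517] → run G
t=9: (idle)
t=10: (idle)
t=11: (idle)

context switches = 2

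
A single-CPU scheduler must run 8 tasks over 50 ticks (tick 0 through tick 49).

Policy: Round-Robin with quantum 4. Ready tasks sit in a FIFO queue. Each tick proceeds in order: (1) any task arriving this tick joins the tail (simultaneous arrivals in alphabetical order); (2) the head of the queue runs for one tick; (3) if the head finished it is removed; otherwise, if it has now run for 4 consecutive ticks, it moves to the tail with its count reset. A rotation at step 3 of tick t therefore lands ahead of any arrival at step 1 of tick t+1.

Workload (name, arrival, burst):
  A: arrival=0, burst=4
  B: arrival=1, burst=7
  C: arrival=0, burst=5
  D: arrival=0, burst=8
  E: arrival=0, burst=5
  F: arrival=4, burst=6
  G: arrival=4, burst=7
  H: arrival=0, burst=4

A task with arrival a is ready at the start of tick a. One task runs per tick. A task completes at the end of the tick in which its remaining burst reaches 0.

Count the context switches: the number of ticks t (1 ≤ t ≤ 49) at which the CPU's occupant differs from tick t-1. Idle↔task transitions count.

t=0: queue=[A,C,D,E,H] q_used=0 → run A
t=1: queue=[A,C,D,E,H,B] q_used=1 → run A
t=2: queue=[A,C,D,E,H,B] q_used=2 → run A
t=3: queue=[A,C,D,E,H,B] q_used=3 → run A
t=4: queue=[C,D,E,H,B,F,G] q_used=0 → run C
t=5: queue=[C,D,E,H,B,F,G] q_used=1 → run C
t=6: queue=[C,D,E,H,B,F,G] q_used=2 → run C
t=7: queue=[C,D,E,H,B,F,G] q_used=3 → run C
t=8: queue=[D,E,H,B,F,G,C] q_used=0 → run D
t=9: queue=[D,E,H,B,F,G,C] q_used=1 → run D
t=10: queue=[D,E,H,B,F,G,C] q_used=2 → run D
t=11: queue=[D,E,H,B,F,G,C] q_used=3 → run D
t=12: queue=[E,H,B,F,G,C,D] q_used=0 → run E
t=13: queue=[E,H,B,F,G,C,D] q_used=1 → run E
t=14: queue=[E,H,B,F,G,C,D] q_used=2 → run E
t=15: queue=[E,H,B,F,G,C,D] q_used=3 → run E
t=16: queue=[H,B,F,G,C,D,E] q_used=0 → run H
t=17: queue=[H,B,F,G,C,D,E] q_used=1 → run H
t=18: queue=[H,B,F,G,C,D,E] q_used=2 → run H
t=19: queue=[H,B,F,G,C,D,E] q_used=3 → run H
t=20: queue=[B,F,G,C,D,E] q_used=0 → run B
t=21: queue=[B,F,G,C,D,E] q_used=1 → run B
t=22: queue=[B,F,G,C,D,E] q_used=2 → run B
t=23: queue=[B,F,G,C,D,E] q_used=3 → run B
t=24: queue=[F,G,C,D,E,B] q_used=0 → run F
t=25: queue=[F,G,C,D,E,B] q_used=1 → run F
t=26: queue=[F,G,C,D,E,B] q_used=2 → run F
t=27: queue=[F,G,C,D,E,B] q_used=3 → run F
t=28: queue=[G,C,D,E,B,F] q_used=0 → run G
t=29: queue=[G,C,D,E,B,F] q_used=1 → run G
t=30: queue=[G,C,D,E,B,F] q_used=2 → run G
t=31: queue=[G,C,D,E,B,F] q_used=3 → run G
t=32: queue=[C,D,E,B,F,G] q_used=0 → run C
t=33: queue=[D,E,B,F,G] q_used=0 → run D
t=34: queue=[D,E,B,F,G] q_used=1 → run D
t=35: queue=[D,E,B,F,G] q_used=2 → run D
t=36: queue=[D,E,B,F,G] q_used=3 → run D
t=37: queue=[E,B,F,G] q_used=0 → run E
t=38: queue=[B,F,G] q_used=0 → run B
t=39: queue=[B,F,G] q_used=1 → run B
t=40: queue=[B,F,G] q_used=2 → run B
t=41: queue=[F,G] q_used=0 → run F
t=42: queue=[F,G] q_used=1 → run F
t=43: queue=[G] q_used=0 → run G
t=44: queue=[G] q_used=1 → run G
t=45: queue=[G] q_used=2 → run G
t=46: (idle)
t=47: (idle)
t=48: (idle)
t=49: (idle)

context switches = 14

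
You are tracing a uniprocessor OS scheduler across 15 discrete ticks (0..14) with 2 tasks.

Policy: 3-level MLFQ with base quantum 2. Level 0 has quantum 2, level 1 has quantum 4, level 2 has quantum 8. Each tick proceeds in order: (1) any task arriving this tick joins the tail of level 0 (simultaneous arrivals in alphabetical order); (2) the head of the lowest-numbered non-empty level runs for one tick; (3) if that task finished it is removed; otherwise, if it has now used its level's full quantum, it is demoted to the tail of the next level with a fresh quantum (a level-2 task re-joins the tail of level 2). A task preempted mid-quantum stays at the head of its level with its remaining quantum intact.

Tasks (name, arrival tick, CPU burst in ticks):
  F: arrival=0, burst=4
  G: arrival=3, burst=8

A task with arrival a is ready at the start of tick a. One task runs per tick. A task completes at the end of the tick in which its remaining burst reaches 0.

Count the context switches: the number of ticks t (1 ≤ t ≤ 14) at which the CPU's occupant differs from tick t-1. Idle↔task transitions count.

t=0: L0/L1/L2 = F/-/- → run F
t=1: L0/L1/L2 = F/-/- → run F
t=2: L0/L1/L2 = -/F/- → run F
t=3: L0/L1/L2 = G/F/- → run G
t=4: L0/L1/L2 = G/F/- → run G
t=5: L0/L1/L2 = -/FG/- → run F
t=6: L0/L1/L2 = -/G/- → run G
t=7: L0/L1/L2 = -/G/- → run G
t=8: L0/L1/L2 = -/G/- → run G
t=9: L0/L1/L2 = -/G/- → run G
t=10: L0/L1/L2 = -/-/G → run G
t=11: L0/L1/L2 = -/-/G → run G
t=12: (idle)
t=13: (idle)
t=14: (idle)

context switches = 4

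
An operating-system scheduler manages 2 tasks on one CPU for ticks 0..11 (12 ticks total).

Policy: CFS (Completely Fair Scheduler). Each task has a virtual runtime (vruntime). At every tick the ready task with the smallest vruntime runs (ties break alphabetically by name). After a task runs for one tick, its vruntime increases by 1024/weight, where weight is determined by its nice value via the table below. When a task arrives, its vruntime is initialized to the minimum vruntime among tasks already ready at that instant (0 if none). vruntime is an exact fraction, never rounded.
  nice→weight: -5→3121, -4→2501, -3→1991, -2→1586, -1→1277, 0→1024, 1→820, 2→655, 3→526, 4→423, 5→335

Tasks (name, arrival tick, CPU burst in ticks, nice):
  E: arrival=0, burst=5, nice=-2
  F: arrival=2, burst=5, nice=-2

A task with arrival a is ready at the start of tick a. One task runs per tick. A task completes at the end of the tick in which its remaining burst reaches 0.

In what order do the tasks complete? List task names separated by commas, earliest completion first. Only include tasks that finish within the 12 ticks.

t=0: vr[E=0] → run E
t=1: vr[E=512/793] → run E
t=2: vr[E=1024/793 F=1024/793] → run E
t=3: vr[E=1536/793 F=1024/793] → run F
t=4: vr[E=1536/793 F=1536/793] → run E
t=5: vr[E=2048/793 F=1536/793] → run F
t=6: vr[E=2048/793 F=2048/793] → run E
t=7: vr[F=2048/793] → run F
t=8: vr[F=2560/793] → run F
t=9: vr[F=3072/793] → run F
t=10: (idle)
t=11: (idle)

completion order = E, F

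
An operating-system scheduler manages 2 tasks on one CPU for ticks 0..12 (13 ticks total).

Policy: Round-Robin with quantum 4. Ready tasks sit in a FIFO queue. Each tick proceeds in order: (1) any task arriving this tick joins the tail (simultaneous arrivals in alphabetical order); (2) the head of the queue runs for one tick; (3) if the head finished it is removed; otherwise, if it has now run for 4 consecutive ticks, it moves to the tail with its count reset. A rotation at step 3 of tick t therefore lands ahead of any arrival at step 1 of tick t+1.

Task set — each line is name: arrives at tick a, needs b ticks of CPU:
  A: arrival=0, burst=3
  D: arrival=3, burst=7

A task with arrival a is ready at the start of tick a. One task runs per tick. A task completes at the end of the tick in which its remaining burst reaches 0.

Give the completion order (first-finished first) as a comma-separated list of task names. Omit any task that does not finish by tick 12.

completion order = A, D

t=0: queue=[A] q_used=0 → run A
t=1: queue=[A] q_used=1 → run A
t=2: queue=[A] q_used=2 → run A
t=3: queue=[D] q_used=0 → run D
t=4: queue=[D] q_used=1 → run D
t=5: queue=[D] q_used=2 → run D
t=6: queue=[D] q_used=3 → run D
t=7: queue=[D] q_used=0 → run D
t=8: queue=[D] q_used=1 → run D
t=9: queue=[D] q_used=2 → run D
t=10: (idle)
t=11: (idle)
t=12: (idle)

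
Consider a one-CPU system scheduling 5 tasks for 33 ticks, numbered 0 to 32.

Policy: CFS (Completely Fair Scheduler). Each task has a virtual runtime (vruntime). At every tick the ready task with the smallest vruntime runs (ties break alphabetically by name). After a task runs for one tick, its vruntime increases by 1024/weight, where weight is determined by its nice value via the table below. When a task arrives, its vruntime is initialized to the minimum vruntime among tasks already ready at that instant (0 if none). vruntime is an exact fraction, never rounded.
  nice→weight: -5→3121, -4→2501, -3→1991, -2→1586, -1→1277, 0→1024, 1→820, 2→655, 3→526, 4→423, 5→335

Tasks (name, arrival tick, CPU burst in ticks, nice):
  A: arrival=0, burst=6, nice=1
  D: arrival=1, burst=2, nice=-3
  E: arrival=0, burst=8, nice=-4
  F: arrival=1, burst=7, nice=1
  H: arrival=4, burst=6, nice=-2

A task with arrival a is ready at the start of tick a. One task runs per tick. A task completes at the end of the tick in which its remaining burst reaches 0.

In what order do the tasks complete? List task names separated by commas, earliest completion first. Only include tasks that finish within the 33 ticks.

t=0: vr[A=0 E=0] → run A
t=1: vr[A=256/205 D=0 E=0 F=0] → run D
t=2: vr[A=256/205 D=1024/1991 E=0 F=0] → run E
t=3: vr[A=256/205 D=1024/1991 E=1024/2501 F=0] → run F
t=4: vr[A=256/205 D=1024/1991 E=1024/2501 F=256/205 H=1024/2501] → run E
t=5: vr[A=256/205 D=1024/1991 E=2048/2501 F=256/205 H=1024/2501] → run H
t=6: vr[A=256/205 D=1024/1991 E=2048/2501 F=256/205 H=34304/32513] → run D
t=7: vr[A=256/205 E=2048/2501 F=256/205 H=34304/32513] → run E
t=8: vr[A=256/205 E=3072/2501 F=256/205 H=34304/32513] → run H
t=9: vr[A=256/205 E=3072/2501 F=256/205 H=55296/32513] → run E
t=10: vr[A=256/205 E=4096/2501 F=256/205 H=55296/32513] → run A
t=11: vr[A=512/205 E=4096/2501 F=256/205 H=55296/32513] → run F
t=12: vr[A=512/205 E=4096/2501 F=512/205 H=55296/32513] → run E
t=13: vr[A=512/205 E=5120/2501 F=512/205 H=55296/32513] → run H
t=14: vr[A=512/205 E=5120/2501 F=512/205 H=76288/32513] → run E
t=15: vr[A=512/205 E=6144/2501 F=512/205 H=76288/32513] → run H
t=16: vr[A=512/205 E=6144/2501 F=512/205 H=97280/32513] → run E
t=17: vr[A=512/205 E=7168/2501 F=512/205 H=97280/32513] → run A
t=18: vr[A=768/205 E=7168/2501 F=512/205 H=97280/32513] → run F
t=19: vr[A=768/205 E=7168/2501 F=768/205 H=97280/32513] → run E
t=20: vr[A=768/205 F=768/205 H=97280/32513] → run H
t=21: vr[A=768/205 F=768/205 H=118272/32513] → run H
t=22: vr[A=768/205 F=768/205] → run A
t=23: vr[A=1024/205 F=768/205] → run F
t=24: vr[A=1024/205 F=1024/205] → run A
t=25: vr[A=256/41 F=1024/205] → run F
t=26: vr[A=256/41 F=256/41] → run A
t=27: vr[F=256/41] → run F
t=28: vr[F=1536/205] → run F
t=29: (idle)
t=30: (idle)
t=31: (idle)
t=32: (idle)

completion order = D, E, H, A, F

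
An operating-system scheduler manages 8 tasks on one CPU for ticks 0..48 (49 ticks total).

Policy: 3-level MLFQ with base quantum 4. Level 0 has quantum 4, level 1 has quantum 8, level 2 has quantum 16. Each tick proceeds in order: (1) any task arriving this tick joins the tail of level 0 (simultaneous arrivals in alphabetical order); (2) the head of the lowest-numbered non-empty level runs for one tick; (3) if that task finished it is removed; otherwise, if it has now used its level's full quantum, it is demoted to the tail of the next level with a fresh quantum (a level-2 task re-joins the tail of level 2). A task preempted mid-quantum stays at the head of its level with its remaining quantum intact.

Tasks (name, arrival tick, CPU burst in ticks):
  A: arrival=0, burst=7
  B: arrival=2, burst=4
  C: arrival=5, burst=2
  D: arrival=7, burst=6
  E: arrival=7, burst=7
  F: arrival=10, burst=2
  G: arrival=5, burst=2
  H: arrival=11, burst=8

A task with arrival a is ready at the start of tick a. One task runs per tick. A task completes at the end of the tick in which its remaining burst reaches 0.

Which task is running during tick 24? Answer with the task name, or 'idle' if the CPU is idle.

running at tick 24 = H

t=0: L0/L1/L2 = A/-/- → run A
t=1: L0/L1/L2 = A/-/- → run A
t=2: L0/L1/L2 = AB/-/- → run A
t=3: L0/L1/L2 = AB/-/- → run A
t=4: L0/L1/L2 = B/A/- → run B
t=5: L0/L1/L2 = BCG/A/- → run B
t=6: L0/L1/L2 = BCG/A/- → run B
t=7: L0/L1/L2 = BCGDE/A/- → run B
t=8: L0/L1/L2 = CGDE/A/- → run C
t=9: L0/L1/L2 = CGDE/A/- → run C
t=10: L0/L1/L2 = GDEF/A/- → run G
t=11: L0/L1/L2 = GDEFH/A/- → run G
t=12: L0/L1/L2 = DEFH/A/- → run D
t=13: L0/L1/L2 = DEFH/A/- → run D
t=14: L0/L1/L2 = DEFH/A/- → run D
t=15: L0/L1/L2 = DEFH/A/- → run D
t=16: L0/L1/L2 = EFH/AD/- → run E
t=17: L0/L1/L2 = EFH/AD/- → run E
t=18: L0/L1/L2 = EFH/AD/- → run E
t=19: L0/L1/L2 = EFH/AD/- → run E
t=20: L0/L1/L2 = FH/ADE/- → run F
t=21: L0/L1/L2 = FH/ADE/- → run F
t=22: L0/L1/L2 = H/ADE/- → run H
t=23: L0/L1/L2 = H/ADE/- → run H
t=24: L0/L1/L2 = H/ADE/- → run H
t=25: L0/L1/L2 = H/ADE/- → run H
t=26: L0/L1/L2 = -/ADEH/- → run A
t=27: L0/L1/L2 = -/ADEH/- → run A
t=28: L0/L1/L2 = -/ADEH/- → run A
t=29: L0/L1/L2 = -/DEH/- → run D
t=30: L0/L1/L2 = -/DEH/- → run D
t=31: L0/L1/L2 = -/EH/- → run E
t=32: L0/L1/L2 = -/EH/- → run E
t=33: L0/L1/L2 = -/EH/- → run E
t=34: L0/L1/L2 = -/H/- → run H
t=35: L0/L1/L2 = -/H/- → run H
t=36: L0/L1/L2 = -/H/- → run H
t=37: L0/L1/L2 = -/H/- → run H
t=38: (idle)
t=39: (idle)
t=40: (idle)
t=41: (idle)
t=42: (idle)
t=43: (idle)
t=44: (idle)
t=45: (idle)
t=46: (idle)
t=47: (idle)
t=48: (idle)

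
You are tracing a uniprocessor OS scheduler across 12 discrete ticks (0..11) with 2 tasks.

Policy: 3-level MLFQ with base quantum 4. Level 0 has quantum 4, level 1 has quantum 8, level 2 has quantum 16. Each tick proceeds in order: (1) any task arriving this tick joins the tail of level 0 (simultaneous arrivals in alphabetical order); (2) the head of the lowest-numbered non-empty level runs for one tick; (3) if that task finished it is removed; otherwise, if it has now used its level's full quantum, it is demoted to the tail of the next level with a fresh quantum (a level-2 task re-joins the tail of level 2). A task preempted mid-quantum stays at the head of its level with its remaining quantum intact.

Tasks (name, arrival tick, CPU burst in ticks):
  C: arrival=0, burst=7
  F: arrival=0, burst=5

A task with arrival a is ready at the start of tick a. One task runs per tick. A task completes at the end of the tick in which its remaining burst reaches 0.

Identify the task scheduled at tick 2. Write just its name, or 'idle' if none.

running at tick 2 = C

t=0: L0/L1/L2 = CF/-/- → run C
t=1: L0/L1/L2 = CF/-/- → run C
t=2: L0/L1/L2 = CF/-/- → run C
t=3: L0/L1/L2 = CF/-/- → run C
t=4: L0/L1/L2 = F/C/- → run F
t=5: L0/L1/L2 = F/C/- → run F
t=6: L0/L1/L2 = F/C/- → run F
t=7: L0/L1/L2 = F/C/- → run F
t=8: L0/L1/L2 = -/CF/- → run C
t=9: L0/L1/L2 = -/CF/- → run C
t=10: L0/L1/L2 = -/CF/- → run C
t=11: L0/L1/L2 = -/F/- → run F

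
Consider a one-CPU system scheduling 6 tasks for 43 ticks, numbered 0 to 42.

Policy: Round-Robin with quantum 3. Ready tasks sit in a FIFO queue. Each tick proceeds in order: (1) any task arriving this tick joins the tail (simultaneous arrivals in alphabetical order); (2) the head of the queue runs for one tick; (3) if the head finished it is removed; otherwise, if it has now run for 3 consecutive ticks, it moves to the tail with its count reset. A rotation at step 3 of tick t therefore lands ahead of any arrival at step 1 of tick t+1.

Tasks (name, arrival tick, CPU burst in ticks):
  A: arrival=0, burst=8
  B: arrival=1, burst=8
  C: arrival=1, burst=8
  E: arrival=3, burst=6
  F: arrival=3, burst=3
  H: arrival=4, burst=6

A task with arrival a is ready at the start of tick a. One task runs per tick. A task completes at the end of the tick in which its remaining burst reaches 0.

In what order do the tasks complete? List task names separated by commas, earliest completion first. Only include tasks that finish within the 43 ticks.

completion order = F, A, E, H, B, C

t=0: queue=[A] q_used=0 → run A
t=1: queue=[A,B,C] q_used=1 → run A
t=2: queue=[A,B,C] q_used=2 → run A
t=3: queue=[B,C,A,E,F] q_used=0 → run B
t=4: queue=[B,C,A,E,F,H] q_used=1 → run B
t=5: queue=[B,C,A,E,F,H] q_used=2 → run B
t=6: queue=[C,A,E,F,H,B] q_used=0 → run C
t=7: queue=[C,A,E,F,H,B] q_used=1 → run C
t=8: queue=[C,A,E,F,H,B] q_used=2 → run C
t=9: queue=[A,E,F,H,B,C] q_used=0 → run A
t=10: queue=[A,E,F,H,B,C] q_used=1 → run A
t=11: queue=[A,E,F,H,B,C] q_used=2 → run A
t=12: queue=[E,F,H,B,C,A] q_used=0 → run E
t=13: queue=[E,F,H,B,C,A] q_used=1 → run E
t=14: queue=[E,F,H,B,C,A] q_used=2 → run E
t=15: queue=[F,H,B,C,A,E] q_used=0 → run F
t=16: queue=[F,H,B,C,A,E] q_used=1 → run F
t=17: queue=[F,H,B,C,A,E] q_used=2 → run F
t=18: queue=[H,B,C,A,E] q_used=0 → run H
t=19: queue=[H,B,C,A,E] q_used=1 → run H
t=20: queue=[H,B,C,A,E] q_used=2 → run H
t=21: queue=[B,C,A,E,H] q_used=0 → run B
t=22: queue=[B,C,A,E,H] q_used=1 → run B
t=23: queue=[B,C,A,E,H] q_used=2 → run B
t=24: queue=[C,A,E,H,B] q_used=0 → run C
t=25: queue=[C,A,E,H,B] q_used=1 → run C
t=26: queue=[C,A,E,H,B] q_used=2 → run C
t=27: queue=[A,E,H,B,C] q_used=0 → run A
t=28: queue=[A,E,H,B,C] q_used=1 → run A
t=29: queue=[E,H,B,C] q_used=0 → run E
t=30: queue=[E,H,B,C] q_used=1 → run E
t=31: queue=[E,H,B,C] q_used=2 → run E
t=32: queue=[H,B,C] q_used=0 → run H
t=33: queue=[H,B,C] q_used=1 → run H
t=34: queue=[H,B,C] q_used=2 → run H
t=35: queue=[B,C] q_used=0 → run B
t=36: queue=[B,C] q_used=1 → run B
t=37: queue=[C] q_used=0 → run C
t=38: queue=[C] q_used=1 → run C
t=39: (idle)
t=40: (idle)
t=41: (idle)
t=42: (idle)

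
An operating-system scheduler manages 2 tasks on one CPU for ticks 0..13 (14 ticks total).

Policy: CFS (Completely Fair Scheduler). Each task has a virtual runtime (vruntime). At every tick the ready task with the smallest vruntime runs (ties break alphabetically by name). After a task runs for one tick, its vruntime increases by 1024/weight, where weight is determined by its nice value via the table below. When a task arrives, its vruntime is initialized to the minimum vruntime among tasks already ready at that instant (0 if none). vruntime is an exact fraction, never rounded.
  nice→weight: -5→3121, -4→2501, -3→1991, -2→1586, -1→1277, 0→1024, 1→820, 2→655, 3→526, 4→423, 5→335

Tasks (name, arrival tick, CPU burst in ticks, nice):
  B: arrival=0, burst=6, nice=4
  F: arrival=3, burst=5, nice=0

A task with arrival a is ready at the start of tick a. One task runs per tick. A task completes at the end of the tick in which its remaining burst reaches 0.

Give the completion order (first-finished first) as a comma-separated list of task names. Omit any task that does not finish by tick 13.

t=0: vr[B=0] → run B
t=1: vr[B=1024/423] → run B
t=2: vr[B=2048/423] → run B
t=3: vr[B=1024/141 F=1024/141] → run B
t=4: vr[B=4096/423 F=1024/141] → run F
t=5: vr[B=4096/423 F=1165/141] → run F
t=6: vr[B=4096/423 F=1306/141] → run F
t=7: vr[B=4096/423 F=1447/141] → run B
t=8: vr[B=5120/423 F=1447/141] → run F
t=9: vr[B=5120/423 F=1588/141] → run F
t=10: vr[B=5120/423] → run B
t=11: (idle)
t=12: (idle)
t=13: (idle)

completion order = F, B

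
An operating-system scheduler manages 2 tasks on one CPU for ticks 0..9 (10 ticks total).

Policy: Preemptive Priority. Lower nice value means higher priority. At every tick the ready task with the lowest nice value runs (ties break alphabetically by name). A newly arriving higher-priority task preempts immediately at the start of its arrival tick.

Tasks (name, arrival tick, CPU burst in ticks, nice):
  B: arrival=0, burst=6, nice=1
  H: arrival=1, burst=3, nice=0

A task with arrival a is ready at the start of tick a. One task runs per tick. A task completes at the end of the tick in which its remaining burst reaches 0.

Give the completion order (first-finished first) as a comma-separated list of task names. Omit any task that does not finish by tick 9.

t=0: ready={B} → run B
t=1: ready={B,H} → run H
t=2: ready={B,H} → run H
t=3: ready={B,H} → run H
t=4: ready={B} → run B
t=5: ready={B} → run B
t=6: ready={B} → run B
t=7: ready={B} → run B
t=8: ready={B} → run B
t=9: (idle)

completion order = H, B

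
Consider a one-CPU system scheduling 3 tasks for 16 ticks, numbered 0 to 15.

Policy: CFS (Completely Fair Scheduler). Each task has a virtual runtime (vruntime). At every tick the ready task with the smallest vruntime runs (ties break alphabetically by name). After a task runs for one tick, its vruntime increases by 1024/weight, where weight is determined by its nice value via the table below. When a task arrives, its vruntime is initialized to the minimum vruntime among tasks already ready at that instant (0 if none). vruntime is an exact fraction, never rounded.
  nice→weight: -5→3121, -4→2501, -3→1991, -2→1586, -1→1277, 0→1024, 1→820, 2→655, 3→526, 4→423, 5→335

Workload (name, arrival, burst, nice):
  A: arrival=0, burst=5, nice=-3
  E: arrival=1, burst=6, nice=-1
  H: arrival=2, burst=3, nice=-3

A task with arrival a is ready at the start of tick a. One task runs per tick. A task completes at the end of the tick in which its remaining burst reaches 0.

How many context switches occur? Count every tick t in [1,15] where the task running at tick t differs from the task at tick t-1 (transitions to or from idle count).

t=0: vr[A=0] → run A
t=1: vr[A=1024/1991 E=1024/1991] → run A
t=2: vr[A=2048/1991 E=1024/1991 H=1024/1991] → run E
t=3: vr[A=2048/1991 E=3346432/2542507 H=1024/1991] → run H
t=4: vr[A=2048/1991 E=3346432/2542507 H=2048/1991] → run A
t=5: vr[A=3072/1991 E=3346432/2542507 H=2048/1991] → run H
t=6: vr[A=3072/1991 E=3346432/2542507 H=3072/1991] → run E
t=7: vr[A=3072/1991 E=5385216/2542507 H=3072/1991] → run A
t=8: vr[A=4096/1991 E=5385216/2542507 H=3072/1991] → run H
t=9: vr[A=4096/1991 E=5385216/2542507] → run A
t=10: vr[E=5385216/2542507] → run E
t=11: vr[E=7424000/2542507] → run E
t=12: vr[E=9462784/2542507] → run E
t=13: vr[E=11501568/2542507] → run E
t=14: (idle)
t=15: (idle)

context switches = 10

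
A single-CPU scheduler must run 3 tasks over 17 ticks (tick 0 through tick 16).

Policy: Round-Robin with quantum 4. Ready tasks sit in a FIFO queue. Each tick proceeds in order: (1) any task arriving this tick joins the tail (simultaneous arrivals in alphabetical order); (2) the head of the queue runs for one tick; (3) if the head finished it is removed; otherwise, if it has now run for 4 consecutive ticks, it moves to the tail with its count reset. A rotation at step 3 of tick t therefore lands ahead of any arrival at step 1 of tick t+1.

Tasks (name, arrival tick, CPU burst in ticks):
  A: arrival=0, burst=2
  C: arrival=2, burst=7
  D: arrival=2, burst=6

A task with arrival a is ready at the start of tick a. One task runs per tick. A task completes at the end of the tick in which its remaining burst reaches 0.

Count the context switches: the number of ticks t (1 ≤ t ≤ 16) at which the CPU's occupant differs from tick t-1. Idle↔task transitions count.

context switches = 5

t=0: queue=[A] q_used=0 → run A
t=1: queue=[A] q_used=1 → run A
t=2: queue=[C,D] q_used=0 → run C
t=3: queue=[C,D] q_used=1 → run C
t=4: queue=[C,D] q_used=2 → run C
t=5: queue=[C,D] q_used=3 → run C
t=6: queue=[D,C] q_used=0 → run D
t=7: queue=[D,C] q_used=1 → run D
t=8: queue=[D,C] q_used=2 → run D
t=9: queue=[D,C] q_used=3 → run D
t=10: queue=[C,D] q_used=0 → run C
t=11: queue=[C,D] q_used=1 → run C
t=12: queue=[C,D] q_used=2 → run C
t=13: queue=[D] q_used=0 → run D
t=14: queue=[D] q_used=1 → run D
t=15: (idle)
t=16: (idle)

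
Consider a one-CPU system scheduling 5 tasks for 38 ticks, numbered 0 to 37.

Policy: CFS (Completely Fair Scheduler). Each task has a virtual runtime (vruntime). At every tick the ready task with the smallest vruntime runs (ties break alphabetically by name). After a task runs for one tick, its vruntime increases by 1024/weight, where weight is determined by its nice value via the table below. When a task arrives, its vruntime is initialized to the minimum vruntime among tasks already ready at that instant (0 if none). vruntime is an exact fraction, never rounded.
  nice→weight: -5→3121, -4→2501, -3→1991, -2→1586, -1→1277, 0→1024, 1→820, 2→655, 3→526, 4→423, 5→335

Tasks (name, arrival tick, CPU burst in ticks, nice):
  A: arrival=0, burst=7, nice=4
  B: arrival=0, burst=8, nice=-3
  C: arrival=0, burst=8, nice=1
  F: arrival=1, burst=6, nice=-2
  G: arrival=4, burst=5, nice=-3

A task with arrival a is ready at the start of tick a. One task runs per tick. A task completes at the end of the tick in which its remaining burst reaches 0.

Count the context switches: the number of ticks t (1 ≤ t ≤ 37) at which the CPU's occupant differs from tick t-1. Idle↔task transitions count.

context switches = 30

t=0: vr[A=0 B=0 C=0] → run A
t=1: vr[A=1024/423 B=0 C=0 F=0] → run B
t=2: vr[A=1024/423 B=1024/1991 C=0 F=0] → run C
t=3: vr[A=1024/423 B=1024/1991 C=256/205 F=0] → run F
t=4: vr[A=1024/423 B=1024/1991 C=256/205 F=512/793 G=1024/1991] → run B
t=5: vr[A=1024/423 B=2048/1991 C=256/205 F=512/793 G=1024/1991] → run G
t=6: vr[A=1024/423 B=2048/1991 C=256/205 F=512/793 G=2048/1991] → run F
t=7: vr[A=1024/423 B=2048/1991 C=256/205 F=1024/793 G=2048/1991] → run B
t=8: vr[A=1024/423 B=3072/1991 C=256/205 F=1024/793 G=2048/1991] → run G
t=9: vr[A=1024/423 B=3072/1991 C=256/205 F=1024/793 G=3072/1991] → run C
t=10: vr[A=1024/423 B=3072/1991 C=512/205 F=1024/793 G=3072/1991] → run F
t=11: vr[A=1024/423 B=3072/1991 C=512/205 F=1536/793 G=3072/1991] → run B
t=12: vr[A=1024/423 B=4096/1991 C=512/205 F=1536/793 G=3072/1991] → run G
t=13: vr[A=1024/423 B=4096/1991 C=512/205 F=1536/793 G=4096/1991] → run F
t=14: vr[A=1024/423 B=4096/1991 C=512/205 F=2048/793 G=4096/1991] → run B
t=15: vr[A=1024/423 B=5120/1991 C=512/205 F=2048/793 G=4096/1991] → run G
t=16: vr[A=1024/423 B=5120/1991 C=512/205 F=2048/793 G=5120/1991] → run A
t=17: vr[A=2048/423 B=5120/1991 C=512/205 F=2048/793 G=5120/1991] → run C
t=18: vr[A=2048/423 B=5120/1991 C=768/205 F=2048/793 G=5120/1991] → run B
t=19: vr[A=2048/423 B=6144/1991 C=768/205 F=2048/793 G=5120/1991] → run G
t=20: vr[A=2048/423 B=6144/1991 C=768/205 F=2048/793] → run F
t=21: vr[A=2048/423 B=6144/1991 C=768/205 F=2560/793] → run B
t=22: vr[A=2048/423 B=7168/1991 C=768/205 F=2560/793] → run F
t=23: vr[A=2048/423 B=7168/1991 C=768/205] → run B
t=24: vr[A=2048/423 C=768/205] → run C
t=25: vr[A=2048/423 C=1024/205] → run A
t=26: vr[A=1024/141 C=1024/205] → run C
t=27: vr[A=1024/141 C=256/41] → run C
t=28: vr[A=1024/141 C=1536/205] → run A
t=29: vr[A=4096/423 C=1536/205] → run C
t=30: vr[A=4096/423 C=1792/205] → run C
t=31: vr[A=4096/423] → run A
t=32: vr[A=5120/423] → run A
t=33: vr[A=2048/141] → run A
t=34: (idle)
t=35: (idle)
t=36: (idle)
t=37: (idle)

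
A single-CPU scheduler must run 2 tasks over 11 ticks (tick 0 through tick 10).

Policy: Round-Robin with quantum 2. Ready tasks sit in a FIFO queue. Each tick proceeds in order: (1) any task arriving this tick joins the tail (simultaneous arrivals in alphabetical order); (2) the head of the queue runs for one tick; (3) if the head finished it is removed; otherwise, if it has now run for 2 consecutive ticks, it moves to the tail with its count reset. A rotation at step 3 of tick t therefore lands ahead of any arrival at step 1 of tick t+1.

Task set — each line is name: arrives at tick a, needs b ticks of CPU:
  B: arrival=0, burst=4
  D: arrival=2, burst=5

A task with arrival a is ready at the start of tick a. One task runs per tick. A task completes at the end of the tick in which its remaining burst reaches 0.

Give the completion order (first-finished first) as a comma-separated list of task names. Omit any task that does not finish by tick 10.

t=0: queue=[B] q_used=0 → run B
t=1: queue=[B] q_used=1 → run B
t=2: queue=[B,D] q_used=0 → run B
t=3: queue=[B,D] q_used=1 → run B
t=4: queue=[D] q_used=0 → run D
t=5: queue=[D] q_used=1 → run D
t=6: queue=[D] q_used=0 → run D
t=7: queue=[D] q_used=1 → run D
t=8: queue=[D] q_used=0 → run D
t=9: (idle)
t=10: (idle)

completion order = B, D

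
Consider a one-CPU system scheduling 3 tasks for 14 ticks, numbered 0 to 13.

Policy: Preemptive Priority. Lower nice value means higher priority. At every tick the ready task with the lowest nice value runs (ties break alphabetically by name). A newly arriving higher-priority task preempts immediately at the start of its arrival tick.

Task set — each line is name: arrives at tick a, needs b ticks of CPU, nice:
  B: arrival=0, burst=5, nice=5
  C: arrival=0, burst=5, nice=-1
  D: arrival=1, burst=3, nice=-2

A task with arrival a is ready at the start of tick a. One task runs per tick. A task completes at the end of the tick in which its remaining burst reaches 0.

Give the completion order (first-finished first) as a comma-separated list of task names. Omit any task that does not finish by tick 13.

t=0: ready={B,C} → run C
t=1: ready={B,C,D} → run D
t=2: ready={B,C,D} → run D
t=3: ready={B,C,D} → run D
t=4: ready={B,C} → run C
t=5: ready={B,C} → run C
t=6: ready={B,C} → run C
t=7: ready={B,C} → run C
t=8: ready={B} → run B
t=9: ready={B} → run B
t=10: ready={B} → run B
t=11: ready={B} → run B
t=12: ready={B} → run B
t=13: (idle)

completion order = D, C, B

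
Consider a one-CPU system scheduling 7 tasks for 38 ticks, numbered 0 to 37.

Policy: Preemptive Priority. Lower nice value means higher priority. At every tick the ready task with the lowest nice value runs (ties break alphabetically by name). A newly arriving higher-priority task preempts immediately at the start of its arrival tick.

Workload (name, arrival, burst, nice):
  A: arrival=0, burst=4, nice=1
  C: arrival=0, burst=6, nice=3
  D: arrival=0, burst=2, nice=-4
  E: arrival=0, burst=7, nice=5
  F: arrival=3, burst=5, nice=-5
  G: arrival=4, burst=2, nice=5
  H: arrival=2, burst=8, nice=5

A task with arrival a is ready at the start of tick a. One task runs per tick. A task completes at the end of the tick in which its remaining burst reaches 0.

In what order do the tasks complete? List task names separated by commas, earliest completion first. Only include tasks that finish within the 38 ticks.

t=0: ready={A,C,D,E} → run D
t=1: ready={A,C,D,E} → run D
t=2: ready={A,C,E,H} → run A
t=3: ready={A,C,E,F,H} → run F
t=4: ready={A,C,E,F,G,H} → run F
t=5: ready={A,C,E,F,G,H} → run F
t=6: ready={A,C,E,F,G,H} → run F
t=7: ready={A,C,E,F,G,H} → run F
t=8: ready={A,C,E,G,H} → run A
t=9: ready={A,C,E,G,H} → run A
t=10: ready={A,C,E,G,H} → run A
t=11: ready={C,E,G,H} → run C
t=12: ready={C,E,G,H} → run C
t=13: ready={C,E,G,H} → run C
t=14: ready={C,E,G,H} → run C
t=15: ready={C,E,G,H} → run C
t=16: ready={C,E,G,H} → run C
t=17: ready={E,G,H} → run E
t=18: ready={E,G,H} → run E
t=19: ready={E,G,H} → run E
t=20: ready={E,G,H} → run E
t=21: ready={E,G,H} → run E
t=22: ready={E,G,H} → run E
t=23: ready={E,G,H} → run E
t=24: ready={G,H} → run G
t=25: ready={G,H} → run G
t=26: ready={H} → run H
t=27: ready={H} → run H
t=28: ready={H} → run H
t=29: ready={H} → run H
t=30: ready={H} → run H
t=31: ready={H} → run H
t=32: ready={H} → run H
t=33: ready={H} → run H
t=34: (idle)
t=35: (idle)
t=36: (idle)
t=37: (idle)

completion order = D, F, A, C, E, G, H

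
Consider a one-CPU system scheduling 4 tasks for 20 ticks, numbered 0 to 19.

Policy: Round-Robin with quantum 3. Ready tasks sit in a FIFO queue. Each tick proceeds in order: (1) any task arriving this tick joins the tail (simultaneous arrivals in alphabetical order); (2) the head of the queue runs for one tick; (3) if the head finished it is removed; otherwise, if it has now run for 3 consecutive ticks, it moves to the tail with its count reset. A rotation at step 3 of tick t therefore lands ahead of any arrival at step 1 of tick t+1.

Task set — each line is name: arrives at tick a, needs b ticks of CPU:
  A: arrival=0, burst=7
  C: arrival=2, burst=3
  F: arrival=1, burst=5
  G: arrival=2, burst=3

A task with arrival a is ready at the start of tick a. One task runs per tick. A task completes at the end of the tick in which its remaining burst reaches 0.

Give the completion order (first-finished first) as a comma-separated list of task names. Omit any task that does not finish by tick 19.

t=0: queue=[A] q_used=0 → run A
t=1: queue=[A,F] q_used=1 → run A
t=2: queue=[A,F,C,G] q_used=2 → run A
t=3: queue=[F,C,G,A] q_used=0 → run F
t=4: queue=[F,C,G,A] q_used=1 → run F
t=5: queue=[F,C,G,A] q_used=2 → run F
t=6: queue=[C,G,A,F] q_used=0 → run C
t=7: queue=[C,G,A,F] q_used=1 → run C
t=8: queue=[C,G,A,F] q_used=2 → run C
t=9: queue=[G,A,F] q_used=0 → run G
t=10: queue=[G,A,F] q_used=1 → run G
t=11: queue=[G,A,F] q_used=2 → run G
t=12: queue=[A,F] q_used=0 → run A
t=13: queue=[A,F] q_used=1 → run A
t=14: queue=[A,F] q_used=2 → run A
t=15: queue=[F,A] q_used=0 → run F
t=16: queue=[F,A] q_used=1 → run F
t=17: queue=[A] q_used=0 → run A
t=18: (idle)
t=19: (idle)

completion order = C, G, F, A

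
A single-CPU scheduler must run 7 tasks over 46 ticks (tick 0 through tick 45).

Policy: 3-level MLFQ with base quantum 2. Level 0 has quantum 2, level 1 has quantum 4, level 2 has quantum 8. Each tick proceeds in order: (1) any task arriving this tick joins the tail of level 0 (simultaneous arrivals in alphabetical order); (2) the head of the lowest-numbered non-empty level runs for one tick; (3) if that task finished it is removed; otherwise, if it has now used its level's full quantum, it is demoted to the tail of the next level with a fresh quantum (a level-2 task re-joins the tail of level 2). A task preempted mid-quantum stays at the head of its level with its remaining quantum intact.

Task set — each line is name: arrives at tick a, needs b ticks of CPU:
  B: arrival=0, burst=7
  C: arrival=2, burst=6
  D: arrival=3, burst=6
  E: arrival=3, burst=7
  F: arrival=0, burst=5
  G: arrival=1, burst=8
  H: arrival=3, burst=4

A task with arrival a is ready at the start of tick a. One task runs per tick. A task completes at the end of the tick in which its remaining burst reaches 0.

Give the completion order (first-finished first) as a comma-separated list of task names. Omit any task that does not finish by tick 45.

t=0: L0/L1/L2 = BF/-/- → run B
t=1: L0/L1/L2 = BFG/-/- → run B
t=2: L0/L1/L2 = FGC/B/- → run F
t=3: L0/L1/L2 = FGCDEH/B/- → run F
t=4: L0/L1/L2 = GCDEH/BF/- → run G
t=5: L0/L1/L2 = GCDEH/BF/- → run G
t=6: L0/L1/L2 = CDEH/BFG/- → run C
t=7: L0/L1/L2 = CDEH/BFG/- → run C
t=8: L0/L1/L2 = DEH/BFGC/- → run D
t=9: L0/L1/L2 = DEH/BFGC/- → run D
t=10: L0/L1/L2 = EH/BFGCD/- → run E
t=11: L0/L1/L2 = EH/BFGCD/- → run E
t=12: L0/L1/L2 = H/BFGCDE/- → run H
t=13: L0/L1/L2 = H/BFGCDE/- → run H
t=14: L0/L1/L2 = -/BFGCDEH/- → run B
t=15: L0/L1/L2 = -/BFGCDEH/- → run B
t=16: L0/L1/L2 = -/BFGCDEH/- → run B
t=17: L0/L1/L2 = -/BFGCDEH/- → run B
t=18: L0/L1/L2 = -/FGCDEH/B → run F
t=19: L0/L1/L2 = -/FGCDEH/B → run F
t=20: L0/L1/L2 = -/FGCDEH/B → run F
t=21: L0/L1/L2 = -/GCDEH/B → run G
t=22: L0/L1/L2 = -/GCDEH/B → run G
t=23: L0/L1/L2 = -/GCDEH/B → run G
t=24: L0/L1/L2 = -/GCDEH/B → run G
t=25: L0/L1/L2 = -/CDEH/BG → run C
t=26: L0/L1/L2 = -/CDEH/BG → run C
t=27: L0/L1/L2 = -/CDEH/BG → run C
t=28: L0/L1/L2 = -/CDEH/BG → run C
t=29: L0/L1/L2 = -/DEH/BG → run D
t=30: L0/L1/L2 = -/DEH/BG → run D
t=31: L0/L1/L2 = -/DEH/BG → run D
t=32: L0/L1/L2 = -/DEH/BG → run D
t=33: L0/L1/L2 = -/EH/BG → run E
t=34: L0/L1/L2 = -/EH/BG → run E
t=35: L0/L1/L2 = -/EH/BG → run E
t=36: L0/L1/L2 = -/EH/BG → run E
t=37: L0/L1/L2 = -/H/BGE → run H
t=38: L0/L1/L2 = -/H/BGE → run H
t=39: L0/L1/L2 = -/-/BGE → run B
t=40: L0/L1/L2 = -/-/GE → run G
t=41: L0/L1/L2 = -/-/GE → run G
t=42: L0/L1/L2 = -/-/E → run E
t=43: (idle)
t=44: (idle)
t=45: (idle)

completion order = F, C, D, H, B, G, E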